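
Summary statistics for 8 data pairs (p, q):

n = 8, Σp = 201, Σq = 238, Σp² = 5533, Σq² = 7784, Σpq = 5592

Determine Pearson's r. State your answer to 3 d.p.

r = (nΣpq − ΣpΣq) / √[(nΣp² − (Σp)²)(nΣq² − (Σq)²)]
Numerator: 8×5592 − 201×238 = -3102
Denominator: √[(44264 − 40401)(62272 − 56644)] = √[3863 × 5628] = 4662.7207
r = -3102 / 4662.7207 ≈ -0.665

-0.665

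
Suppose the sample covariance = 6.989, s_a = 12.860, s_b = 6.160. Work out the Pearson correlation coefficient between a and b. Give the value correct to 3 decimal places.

0.088

r = Cov(a,b) / (s_a · s_b) = 6.989 / (12.860 × 6.160)
  = 6.989 / 79.2176 ≈ 0.088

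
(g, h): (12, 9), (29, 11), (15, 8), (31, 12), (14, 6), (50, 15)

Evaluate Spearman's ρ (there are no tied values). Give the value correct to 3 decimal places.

Rank g: 1, 4, 3, 5, 2, 6
Rank h: 3, 4, 2, 5, 1, 6
d = rank(g) − rank(h): -2, 0, 1, 0, 1, 0; Σd² = 6
ρ = 1 − 6Σd² / [n(n²−1)] = 1 − 6×6 / (6×35) = 1 − 36/210 ≈ 0.829

0.829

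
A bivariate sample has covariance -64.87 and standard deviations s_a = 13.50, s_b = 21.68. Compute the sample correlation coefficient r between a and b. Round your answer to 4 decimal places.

r = Cov(a,b) / (s_a · s_b) = -64.87 / (13.50 × 21.68)
  = -64.87 / 292.6800 ≈ -0.2216

-0.2216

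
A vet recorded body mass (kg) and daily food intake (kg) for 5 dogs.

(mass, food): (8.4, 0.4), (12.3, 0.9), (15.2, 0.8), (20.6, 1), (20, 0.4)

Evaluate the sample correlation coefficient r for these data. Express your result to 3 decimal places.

0.281

n = 5, Σx = 76.5, Σy = 3.5, Σx² = 1277.25, Σy² = 2.77, Σxy = 55.19
nΣxy − ΣxΣy = 275.95 − 267.75 = 8.2
nΣx² − (Σx)² = 6386.25 − 5852.25 = 534; nΣy² − (Σy)² = 13.85 − 12.25 = 1.6
r = 8.2 / √(534 × 1.6) = 8.2 / 29.2301 ≈ 0.281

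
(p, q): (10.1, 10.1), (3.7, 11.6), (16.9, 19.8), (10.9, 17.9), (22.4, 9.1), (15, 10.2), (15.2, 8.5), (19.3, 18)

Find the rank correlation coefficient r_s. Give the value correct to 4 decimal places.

Rank p: 2, 1, 6, 3, 8, 4, 5, 7
Rank q: 3, 5, 8, 6, 2, 4, 1, 7
d = rank(p) − rank(q): -1, -4, -2, -3, 6, 0, 4, 0; Σd² = 82
ρ = 1 − 6Σd² / [n(n²−1)] = 1 − 6×82 / (8×63) = 1 − 492/504 ≈ 0.0238

0.0238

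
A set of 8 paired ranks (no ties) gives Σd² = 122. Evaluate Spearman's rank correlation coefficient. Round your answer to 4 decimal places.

-0.4524

ρ = 1 − 6Σd² / [n(n²−1)] = 1 − 6×122 / (8×63)
  = 1 − 732/504 = 1 − 1.45238 ≈ -0.4524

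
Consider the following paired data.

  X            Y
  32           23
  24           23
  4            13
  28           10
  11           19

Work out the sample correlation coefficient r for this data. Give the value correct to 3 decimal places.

0.310

n = 5, ΣX = 99, ΣY = 88, ΣX² = 2521, ΣY² = 1688, ΣXY = 1829
nΣXY − ΣXΣY = 9145 − 8712 = 433
nΣX² − (ΣX)² = 12605 − 9801 = 2804; nΣY² − (ΣY)² = 8440 − 7744 = 696
r = 433 / √(2804 × 696) = 433 / 1396.9911 ≈ 0.310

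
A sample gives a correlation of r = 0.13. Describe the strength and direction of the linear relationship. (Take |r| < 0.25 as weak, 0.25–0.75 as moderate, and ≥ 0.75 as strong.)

weak positive

r = 0.13 > 0 so the relationship is positive.
|r| = 0.13, which falls in the weak range.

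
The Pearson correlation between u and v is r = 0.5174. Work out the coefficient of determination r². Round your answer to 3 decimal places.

0.268

r² = (0.5174)² = 0.268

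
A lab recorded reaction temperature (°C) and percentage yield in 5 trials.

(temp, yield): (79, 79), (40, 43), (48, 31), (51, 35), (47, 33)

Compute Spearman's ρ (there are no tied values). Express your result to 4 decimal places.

0.3000

Rank temp: 5, 1, 3, 4, 2
Rank yield: 5, 4, 1, 3, 2
d = rank(temp) − rank(yield): 0, -3, 2, 1, 0; Σd² = 14
ρ = 1 − 6Σd² / [n(n²−1)] = 1 − 6×14 / (5×24) = 1 − 84/120 ≈ 0.3000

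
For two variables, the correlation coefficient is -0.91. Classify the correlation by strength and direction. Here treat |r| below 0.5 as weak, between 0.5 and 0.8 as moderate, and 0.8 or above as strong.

strong negative

r = -0.91 < 0 so the relationship is negative.
|r| = 0.91, which falls in the strong range.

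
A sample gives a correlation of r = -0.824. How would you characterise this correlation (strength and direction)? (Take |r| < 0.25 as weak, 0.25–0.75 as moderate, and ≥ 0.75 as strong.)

strong negative

r = -0.824 < 0 so the relationship is negative.
|r| = 0.824, which falls in the strong range.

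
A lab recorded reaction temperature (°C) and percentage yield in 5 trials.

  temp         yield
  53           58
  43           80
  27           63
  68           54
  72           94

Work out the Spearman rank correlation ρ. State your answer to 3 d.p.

0.100

Rank temp: 3, 2, 1, 4, 5
Rank yield: 2, 4, 3, 1, 5
d = rank(temp) − rank(yield): 1, -2, -2, 3, 0; Σd² = 18
ρ = 1 − 6Σd² / [n(n²−1)] = 1 − 6×18 / (5×24) = 1 − 108/120 ≈ 0.100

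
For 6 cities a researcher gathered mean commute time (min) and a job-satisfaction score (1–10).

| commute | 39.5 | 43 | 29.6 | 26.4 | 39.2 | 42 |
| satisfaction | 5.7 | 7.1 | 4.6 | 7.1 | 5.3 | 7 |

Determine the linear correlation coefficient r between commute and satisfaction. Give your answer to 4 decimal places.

0.2227

n = 6, Σx = 219.7, Σy = 36.8, Σx² = 8283.01, Σy² = 231.56, Σxy = 1355.81
nΣxy − ΣxΣy = 8134.86 − 8084.96 = 49.9
nΣx² − (Σx)² = 49698.06 − 48268.09 = 1429.97; nΣy² − (Σy)² = 1389.36 − 1354.24 = 35.12
r = 49.9 / √(1429.97 × 35.12) = 49.9 / 224.0994 ≈ 0.2227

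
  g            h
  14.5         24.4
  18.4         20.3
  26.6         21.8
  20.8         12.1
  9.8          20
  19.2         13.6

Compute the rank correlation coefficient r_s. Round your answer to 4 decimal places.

Rank g: 2, 3, 6, 5, 1, 4
Rank h: 6, 4, 5, 1, 3, 2
d = rank(g) − rank(h): -4, -1, 1, 4, -2, 2; Σd² = 42
ρ = 1 − 6Σd² / [n(n²−1)] = 1 − 6×42 / (6×35) = 1 − 252/210 ≈ -0.2000

-0.2000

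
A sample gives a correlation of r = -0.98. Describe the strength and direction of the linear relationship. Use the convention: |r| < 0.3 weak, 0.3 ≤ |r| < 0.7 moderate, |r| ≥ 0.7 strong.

r = -0.98 < 0 so the relationship is negative.
|r| = 0.98, which falls in the strong range.

strong negative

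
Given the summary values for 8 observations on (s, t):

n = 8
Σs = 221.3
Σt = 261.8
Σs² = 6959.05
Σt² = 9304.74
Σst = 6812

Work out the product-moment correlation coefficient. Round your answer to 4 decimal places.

r = (nΣst − ΣsΣt) / √[(nΣs² − (Σs)²)(nΣt² − (Σt)²)]
Numerator: 8×6812 − 221.3×261.8 = -3440.34
Denominator: √[(55672.4 − 48973.69)(74437.92 − 68539.24)] = √[6698.71 × 5898.68] = 6285.9802
r = -3440.34 / 6285.9802 ≈ -0.5473

-0.5473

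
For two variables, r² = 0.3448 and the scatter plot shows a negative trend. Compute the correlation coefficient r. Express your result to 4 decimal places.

-0.5872

|r| = √0.3448 = 0.5872
The association is negative, so r = −0.5872.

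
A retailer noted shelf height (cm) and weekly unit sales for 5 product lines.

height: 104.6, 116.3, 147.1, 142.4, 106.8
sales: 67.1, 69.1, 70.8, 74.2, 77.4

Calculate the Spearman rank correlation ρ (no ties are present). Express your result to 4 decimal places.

0.3000

Rank height: 1, 3, 5, 4, 2
Rank sales: 1, 2, 3, 4, 5
d = rank(height) − rank(sales): 0, 1, 2, 0, -3; Σd² = 14
ρ = 1 − 6Σd² / [n(n²−1)] = 1 − 6×14 / (5×24) = 1 − 84/120 ≈ 0.3000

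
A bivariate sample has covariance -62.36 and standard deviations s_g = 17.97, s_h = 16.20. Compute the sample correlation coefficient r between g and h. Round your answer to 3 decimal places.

-0.214

r = Cov(g,h) / (s_g · s_h) = -62.36 / (17.97 × 16.20)
  = -62.36 / 291.1140 ≈ -0.214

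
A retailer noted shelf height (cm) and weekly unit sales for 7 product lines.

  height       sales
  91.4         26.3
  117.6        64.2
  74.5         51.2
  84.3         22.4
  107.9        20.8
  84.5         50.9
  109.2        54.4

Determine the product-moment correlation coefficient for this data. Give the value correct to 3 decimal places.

0.230

n = 7, Σx = 669.4, Σy = 290.2, Σx² = 65547.76, Σy² = 13919.34, Σxy = 28142.31
nΣxy − ΣxΣy = 196996.17 − 194259.88 = 2736.29
nΣx² − (Σx)² = 458834.32 − 448096.36 = 10737.96; nΣy² − (Σy)² = 97435.38 − 84216.04 = 13219.34
r = 2736.29 / √(10737.96 × 13219.34) = 2736.29 / 11914.2244 ≈ 0.230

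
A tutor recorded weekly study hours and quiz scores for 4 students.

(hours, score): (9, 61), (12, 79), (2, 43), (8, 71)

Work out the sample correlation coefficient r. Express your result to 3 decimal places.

n = 4, Σx = 31, Σy = 254, Σx² = 293, Σy² = 16852, Σxy = 2151
nΣxy − ΣxΣy = 8604 − 7874 = 730
nΣx² − (Σx)² = 1172 − 961 = 211; nΣy² − (Σy)² = 67408 − 64516 = 2892
r = 730 / √(211 × 2892) = 730 / 781.1607 ≈ 0.935

0.935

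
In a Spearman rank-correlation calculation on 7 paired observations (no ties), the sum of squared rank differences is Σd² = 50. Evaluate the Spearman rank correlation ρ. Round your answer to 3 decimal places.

0.107

ρ = 1 − 6Σd² / [n(n²−1)] = 1 − 6×50 / (7×48)
  = 1 − 300/336 = 1 − 0.8929 ≈ 0.107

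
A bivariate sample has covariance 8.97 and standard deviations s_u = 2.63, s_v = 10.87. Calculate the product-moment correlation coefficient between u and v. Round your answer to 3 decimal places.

r = Cov(u,v) / (s_u · s_v) = 8.97 / (2.63 × 10.87)
  = 8.97 / 28.5881 ≈ 0.314

0.314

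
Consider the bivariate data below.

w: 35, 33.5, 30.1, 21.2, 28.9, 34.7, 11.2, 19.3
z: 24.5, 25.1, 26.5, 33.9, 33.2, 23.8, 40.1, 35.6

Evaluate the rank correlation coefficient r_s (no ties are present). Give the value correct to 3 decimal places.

-0.976

Rank w: 8, 6, 5, 3, 4, 7, 1, 2
Rank z: 2, 3, 4, 6, 5, 1, 8, 7
d = rank(w) − rank(z): 6, 3, 1, -3, -1, 6, -7, -5; Σd² = 166
ρ = 1 − 6Σd² / [n(n²−1)] = 1 − 6×166 / (8×63) = 1 − 996/504 ≈ -0.976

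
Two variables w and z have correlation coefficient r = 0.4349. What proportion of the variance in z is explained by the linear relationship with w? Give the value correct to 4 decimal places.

r² = (0.4349)² = 0.1891

0.1891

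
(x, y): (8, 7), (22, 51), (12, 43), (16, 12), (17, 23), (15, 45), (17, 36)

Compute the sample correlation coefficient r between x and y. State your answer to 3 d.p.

n = 7, Σx = 107, Σy = 217, Σx² = 1751, Σy² = 8493, Σxy = 3564
nΣxy − ΣxΣy = 24948 − 23219 = 1729
nΣx² − (Σx)² = 12257 − 11449 = 808; nΣy² − (Σy)² = 59451 − 47089 = 12362
r = 1729 / √(808 × 12362) = 1729 / 3160.4582 ≈ 0.547

0.547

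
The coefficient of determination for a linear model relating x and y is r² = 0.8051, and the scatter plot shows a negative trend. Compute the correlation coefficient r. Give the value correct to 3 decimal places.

-0.897

|r| = √0.8051 = 0.897
The association is negative, so r = −0.897.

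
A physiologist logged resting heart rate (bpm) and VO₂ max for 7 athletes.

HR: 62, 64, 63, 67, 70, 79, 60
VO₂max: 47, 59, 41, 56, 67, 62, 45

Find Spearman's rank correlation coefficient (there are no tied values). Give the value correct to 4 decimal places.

Rank HR: 2, 4, 3, 5, 6, 7, 1
Rank VO₂max: 3, 5, 1, 4, 7, 6, 2
d = rank(HR) − rank(VO₂max): -1, -1, 2, 1, -1, 1, -1; Σd² = 10
ρ = 1 − 6Σd² / [n(n²−1)] = 1 − 6×10 / (7×48) = 1 − 60/336 ≈ 0.8214

0.8214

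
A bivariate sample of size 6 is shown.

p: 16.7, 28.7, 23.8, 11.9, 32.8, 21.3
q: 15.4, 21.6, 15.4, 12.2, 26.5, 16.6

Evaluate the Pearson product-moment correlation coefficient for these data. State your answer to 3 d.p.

0.930

n = 6, Σp = 135.2, Σq = 107.7, Σp² = 3340.16, Σq² = 2067.53, Σpq = 2611.58
nΣpq − ΣpΣq = 15669.48 − 14561.04 = 1108.44
nΣp² − (Σp)² = 20040.96 − 18279.04 = 1761.92; nΣq² − (Σq)² = 12405.18 − 11599.29 = 805.89
r = 1108.44 / √(1761.92 × 805.89) = 1108.44 / 1191.6013 ≈ 0.930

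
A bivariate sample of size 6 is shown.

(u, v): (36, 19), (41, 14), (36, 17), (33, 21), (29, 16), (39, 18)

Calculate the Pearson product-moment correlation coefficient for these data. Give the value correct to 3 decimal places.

n = 6, Σu = 214, Σv = 105, Σu² = 7724, Σv² = 1867, Σuv = 3729
nΣuv − ΣuΣv = 22374 − 22470 = -96
nΣu² − (Σu)² = 46344 − 45796 = 548; nΣv² − (Σv)² = 11202 − 11025 = 177
r = -96 / √(548 × 177) = -96 / 311.4418 ≈ -0.308

-0.308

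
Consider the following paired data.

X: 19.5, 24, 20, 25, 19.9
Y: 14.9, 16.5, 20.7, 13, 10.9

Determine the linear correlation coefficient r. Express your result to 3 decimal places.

n = 5, ΣX = 108.4, ΣY = 76, ΣX² = 2377.26, ΣY² = 1210.56, ΣXY = 1642.46
nΣXY − ΣXΣY = 8212.3 − 8238.4 = -26.1
nΣX² − (ΣX)² = 11886.3 − 11750.56 = 135.74; nΣY² − (ΣY)² = 6052.8 − 5776 = 276.8
r = -26.1 / √(135.74 × 276.8) = -26.1 / 193.8371 ≈ -0.135

-0.135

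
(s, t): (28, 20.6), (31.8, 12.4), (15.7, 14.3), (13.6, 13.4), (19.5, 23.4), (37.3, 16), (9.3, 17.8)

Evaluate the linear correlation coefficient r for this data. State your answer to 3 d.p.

-0.070

n = 7, Σs = 155.2, Σt = 117.9, Σs² = 4084.72, Σt² = 2082.57, Σst = 2596.51
nΣst − ΣsΣt = 18175.57 − 18298.08 = -122.51
nΣs² − (Σs)² = 28593.04 − 24087.04 = 4506; nΣt² − (Σt)² = 14577.99 − 13900.41 = 677.58
r = -122.51 / √(4506 × 677.58) = -122.51 / 1747.3338 ≈ -0.070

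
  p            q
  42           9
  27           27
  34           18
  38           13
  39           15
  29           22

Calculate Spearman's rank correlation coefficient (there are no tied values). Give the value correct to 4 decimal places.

-0.9429

Rank p: 6, 1, 3, 4, 5, 2
Rank q: 1, 6, 4, 2, 3, 5
d = rank(p) − rank(q): 5, -5, -1, 2, 2, -3; Σd² = 68
ρ = 1 − 6Σd² / [n(n²−1)] = 1 − 6×68 / (6×35) = 1 − 408/210 ≈ -0.9429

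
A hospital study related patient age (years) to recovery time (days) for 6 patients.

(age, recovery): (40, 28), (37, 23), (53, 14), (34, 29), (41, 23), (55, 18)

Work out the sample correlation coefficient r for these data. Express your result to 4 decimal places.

-0.8770

n = 6, Σx = 260, Σy = 135, Σx² = 11640, Σy² = 3203, Σxy = 5632
nΣxy − ΣxΣy = 33792 − 35100 = -1308
nΣx² − (Σx)² = 69840 − 67600 = 2240; nΣy² − (Σy)² = 19218 − 18225 = 993
r = -1308 / √(2240 × 993) = -1308 / 1491.4154 ≈ -0.8770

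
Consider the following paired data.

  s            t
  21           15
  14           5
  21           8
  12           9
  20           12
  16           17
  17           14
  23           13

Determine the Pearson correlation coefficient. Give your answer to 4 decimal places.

n = 8, Σs = 144, Σt = 93, Σs² = 2696, Σt² = 1193, Σst = 1710
nΣst − ΣsΣt = 13680 − 13392 = 288
nΣs² − (Σs)² = 21568 − 20736 = 832; nΣt² − (Σt)² = 9544 − 8649 = 895
r = 288 / √(832 × 895) = 288 / 862.9253 ≈ 0.3337

0.3337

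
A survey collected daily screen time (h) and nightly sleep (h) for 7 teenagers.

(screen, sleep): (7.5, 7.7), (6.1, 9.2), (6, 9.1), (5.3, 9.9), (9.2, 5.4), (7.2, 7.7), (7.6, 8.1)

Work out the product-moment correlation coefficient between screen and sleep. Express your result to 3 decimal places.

-0.977

n = 7, Σx = 48.9, Σy = 57.1, Σx² = 351.79, Σy² = 478.81, Σxy = 387.62
nΣxy − ΣxΣy = 2713.34 − 2792.19 = -78.85
nΣx² − (Σx)² = 2462.53 − 2391.21 = 71.32; nΣy² − (Σy)² = 3351.67 − 3260.41 = 91.26
r = -78.85 / √(71.32 × 91.26) = -78.85 / 80.6763 ≈ -0.977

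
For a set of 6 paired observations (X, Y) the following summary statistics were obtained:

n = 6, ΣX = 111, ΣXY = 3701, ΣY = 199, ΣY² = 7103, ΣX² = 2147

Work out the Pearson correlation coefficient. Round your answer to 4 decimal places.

r = (nΣXY − ΣXΣY) / √[(nΣX² − (ΣX)²)(nΣY² − (ΣY)²)]
Numerator: 6×3701 − 111×199 = 117
Denominator: √[(12882 − 12321)(42618 − 39601)] = √[561 × 3017] = 1300.9754
r = 117 / 1300.9754 ≈ 0.0899

0.0899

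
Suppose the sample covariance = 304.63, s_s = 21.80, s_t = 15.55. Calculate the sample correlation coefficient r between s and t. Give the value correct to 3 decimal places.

r = Cov(s,t) / (s_s · s_t) = 304.63 / (21.80 × 15.55)
  = 304.63 / 338.9900 ≈ 0.899

0.899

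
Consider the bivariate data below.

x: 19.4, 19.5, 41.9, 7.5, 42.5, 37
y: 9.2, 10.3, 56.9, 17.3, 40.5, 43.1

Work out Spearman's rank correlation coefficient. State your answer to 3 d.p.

0.657

Rank x: 2, 3, 5, 1, 6, 4
Rank y: 1, 2, 6, 3, 4, 5
d = rank(x) − rank(y): 1, 1, -1, -2, 2, -1; Σd² = 12
ρ = 1 − 6Σd² / [n(n²−1)] = 1 − 6×12 / (6×35) = 1 − 72/210 ≈ 0.657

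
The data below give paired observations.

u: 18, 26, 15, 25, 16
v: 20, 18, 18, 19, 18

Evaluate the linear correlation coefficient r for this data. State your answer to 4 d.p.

0.0543

n = 5, Σu = 100, Σv = 93, Σu² = 2106, Σv² = 1733, Σuv = 1861
nΣuv − ΣuΣv = 9305 − 9300 = 5
nΣu² − (Σu)² = 10530 − 10000 = 530; nΣv² − (Σv)² = 8665 − 8649 = 16
r = 5 / √(530 × 16) = 5 / 92.0869 ≈ 0.0543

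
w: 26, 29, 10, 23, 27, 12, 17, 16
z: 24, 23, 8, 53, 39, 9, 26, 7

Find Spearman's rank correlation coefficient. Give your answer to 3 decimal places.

0.571

Rank w: 6, 8, 1, 5, 7, 2, 4, 3
Rank z: 5, 4, 2, 8, 7, 3, 6, 1
d = rank(w) − rank(z): 1, 4, -1, -3, 0, -1, -2, 2; Σd² = 36
ρ = 1 − 6Σd² / [n(n²−1)] = 1 − 6×36 / (8×63) = 1 − 216/504 ≈ 0.571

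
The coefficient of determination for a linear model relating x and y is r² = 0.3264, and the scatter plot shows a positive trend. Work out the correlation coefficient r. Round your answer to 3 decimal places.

0.571

|r| = √0.3264 = 0.571
The association is positive, so r = 0.571.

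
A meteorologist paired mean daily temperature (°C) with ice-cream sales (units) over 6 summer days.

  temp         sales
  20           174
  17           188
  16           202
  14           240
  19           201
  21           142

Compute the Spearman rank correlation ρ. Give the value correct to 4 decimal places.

Rank temp: 5, 3, 2, 1, 4, 6
Rank sales: 2, 3, 5, 6, 4, 1
d = rank(temp) − rank(sales): 3, 0, -3, -5, 0, 5; Σd² = 68
ρ = 1 − 6Σd² / [n(n²−1)] = 1 − 6×68 / (6×35) = 1 − 408/210 ≈ -0.9429

-0.9429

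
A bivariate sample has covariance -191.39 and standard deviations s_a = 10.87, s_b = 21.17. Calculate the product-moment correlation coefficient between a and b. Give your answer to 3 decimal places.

r = Cov(a,b) / (s_a · s_b) = -191.39 / (10.87 × 21.17)
  = -191.39 / 230.1179 ≈ -0.832

-0.832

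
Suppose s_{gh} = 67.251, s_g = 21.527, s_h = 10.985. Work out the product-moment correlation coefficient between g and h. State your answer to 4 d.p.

r = Cov(g,h) / (s_g · s_h) = 67.251 / (21.527 × 10.985)
  = 67.251 / 236.4741 ≈ 0.2844

0.2844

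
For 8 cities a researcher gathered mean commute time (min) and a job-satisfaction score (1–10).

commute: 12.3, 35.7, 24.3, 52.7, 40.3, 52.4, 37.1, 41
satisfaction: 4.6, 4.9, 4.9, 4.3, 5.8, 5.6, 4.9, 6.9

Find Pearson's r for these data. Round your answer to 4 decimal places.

0.2513

n = 8, Σx = 295.8, Σy = 41.9, Σx² = 12220.82, Σy² = 224.29, Σxy = 1569.06
nΣxy − ΣxΣy = 12552.48 − 12394.02 = 158.46
nΣx² − (Σx)² = 97766.56 − 87497.64 = 10268.92; nΣy² − (Σy)² = 1794.32 − 1755.61 = 38.71
r = 158.46 / √(10268.92 × 38.71) = 158.46 / 630.4839 ≈ 0.2513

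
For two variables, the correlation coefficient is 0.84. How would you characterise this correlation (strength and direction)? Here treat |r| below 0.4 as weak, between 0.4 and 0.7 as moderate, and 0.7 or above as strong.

r = 0.84 > 0 so the relationship is positive.
|r| = 0.84, which falls in the strong range.

strong positive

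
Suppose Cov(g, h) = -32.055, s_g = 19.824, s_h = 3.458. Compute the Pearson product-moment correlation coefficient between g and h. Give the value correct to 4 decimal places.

-0.4676

r = Cov(g,h) / (s_g · s_h) = -32.055 / (19.824 × 3.458)
  = -32.055 / 68.5514 ≈ -0.4676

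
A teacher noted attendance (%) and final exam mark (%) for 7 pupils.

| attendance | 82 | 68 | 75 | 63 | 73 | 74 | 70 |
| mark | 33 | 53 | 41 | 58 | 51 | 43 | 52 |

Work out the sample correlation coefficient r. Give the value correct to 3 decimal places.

-0.955

n = 7, Σx = 505, Σy = 331, Σx² = 36647, Σy² = 16097, Σxy = 23584
nΣxy − ΣxΣy = 165088 − 167155 = -2067
nΣx² − (Σx)² = 256529 − 255025 = 1504; nΣy² − (Σy)² = 112679 − 109561 = 3118
r = -2067 / √(1504 × 3118) = -2067 / 2165.5189 ≈ -0.955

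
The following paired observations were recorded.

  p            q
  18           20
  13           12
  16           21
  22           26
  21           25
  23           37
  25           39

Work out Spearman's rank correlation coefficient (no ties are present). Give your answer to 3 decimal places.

Rank p: 3, 1, 2, 5, 4, 6, 7
Rank q: 2, 1, 3, 5, 4, 6, 7
d = rank(p) − rank(q): 1, 0, -1, 0, 0, 0, 0; Σd² = 2
ρ = 1 − 6Σd² / [n(n²−1)] = 1 − 6×2 / (7×48) = 1 − 12/336 ≈ 0.964

0.964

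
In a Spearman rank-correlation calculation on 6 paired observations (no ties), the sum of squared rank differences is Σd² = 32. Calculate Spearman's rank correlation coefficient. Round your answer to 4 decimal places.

ρ = 1 − 6Σd² / [n(n²−1)] = 1 − 6×32 / (6×35)
  = 1 − 192/210 = 1 − 0.91429 ≈ 0.0857

0.0857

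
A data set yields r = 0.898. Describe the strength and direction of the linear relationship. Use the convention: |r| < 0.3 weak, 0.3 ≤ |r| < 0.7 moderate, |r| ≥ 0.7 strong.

strong positive

r = 0.898 > 0 so the relationship is positive.
|r| = 0.898, which falls in the strong range.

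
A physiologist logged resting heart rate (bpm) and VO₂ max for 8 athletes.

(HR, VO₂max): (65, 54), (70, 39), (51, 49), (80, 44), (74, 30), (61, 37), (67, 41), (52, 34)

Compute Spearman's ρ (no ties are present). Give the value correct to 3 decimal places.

Rank HR: 4, 6, 1, 8, 7, 3, 5, 2
Rank VO₂max: 8, 4, 7, 6, 1, 3, 5, 2
d = rank(HR) − rank(VO₂max): -4, 2, -6, 2, 6, 0, 0, 0; Σd² = 96
ρ = 1 − 6Σd² / [n(n²−1)] = 1 − 6×96 / (8×63) = 1 − 576/504 ≈ -0.143

-0.143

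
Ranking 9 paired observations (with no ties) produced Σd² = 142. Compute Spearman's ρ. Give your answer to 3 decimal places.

-0.183

ρ = 1 − 6Σd² / [n(n²−1)] = 1 − 6×142 / (9×80)
  = 1 − 852/720 = 1 − 1.1833 ≈ -0.183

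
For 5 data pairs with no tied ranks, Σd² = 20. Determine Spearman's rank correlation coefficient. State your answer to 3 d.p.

0.000

ρ = 1 − 6Σd² / [n(n²−1)] = 1 − 6×20 / (5×24)
  = 1 − 120/120 = 1 − 1.0000 ≈ 0.000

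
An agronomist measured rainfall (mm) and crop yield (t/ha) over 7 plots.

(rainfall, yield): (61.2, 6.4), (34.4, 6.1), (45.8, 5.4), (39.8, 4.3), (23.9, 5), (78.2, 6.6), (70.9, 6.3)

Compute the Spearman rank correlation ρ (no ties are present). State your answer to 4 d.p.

0.7857

Rank rainfall: 5, 2, 4, 3, 1, 7, 6
Rank yield: 6, 4, 3, 1, 2, 7, 5
d = rank(rainfall) − rank(yield): -1, -2, 1, 2, -1, 0, 1; Σd² = 12
ρ = 1 − 6Σd² / [n(n²−1)] = 1 − 6×12 / (7×48) = 1 − 72/336 ≈ 0.7857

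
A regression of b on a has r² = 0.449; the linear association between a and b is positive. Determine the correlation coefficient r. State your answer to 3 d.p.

0.670

|r| = √0.449 = 0.670
The association is positive, so r = 0.670.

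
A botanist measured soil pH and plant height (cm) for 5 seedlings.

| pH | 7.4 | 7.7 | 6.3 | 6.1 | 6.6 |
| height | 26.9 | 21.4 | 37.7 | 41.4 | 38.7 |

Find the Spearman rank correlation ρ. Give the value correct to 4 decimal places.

-0.9000

Rank pH: 4, 5, 2, 1, 3
Rank height: 2, 1, 3, 5, 4
d = rank(pH) − rank(height): 2, 4, -1, -4, -1; Σd² = 38
ρ = 1 − 6Σd² / [n(n²−1)] = 1 − 6×38 / (5×24) = 1 − 228/120 ≈ -0.9000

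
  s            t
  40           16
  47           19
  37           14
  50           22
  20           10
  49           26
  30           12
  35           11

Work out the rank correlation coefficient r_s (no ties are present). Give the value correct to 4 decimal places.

0.9524

Rank s: 5, 6, 4, 8, 1, 7, 2, 3
Rank t: 5, 6, 4, 7, 1, 8, 3, 2
d = rank(s) − rank(t): 0, 0, 0, 1, 0, -1, -1, 1; Σd² = 4
ρ = 1 − 6Σd² / [n(n²−1)] = 1 − 6×4 / (8×63) = 1 − 24/504 ≈ 0.9524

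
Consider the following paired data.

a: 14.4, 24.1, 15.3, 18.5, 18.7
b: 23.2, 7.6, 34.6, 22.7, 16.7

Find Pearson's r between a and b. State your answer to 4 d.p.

n = 5, Σa = 91, Σb = 104.8, Σa² = 1714.2, Σb² = 2587.34, Σab = 1778.86
nΣab − ΣaΣb = 8894.3 − 9536.8 = -642.5
nΣa² − (Σa)² = 8571 − 8281 = 290; nΣb² − (Σb)² = 12936.7 − 10983.04 = 1953.66
r = -642.5 / √(290 × 1953.66) = -642.5 / 752.7027 ≈ -0.8536

-0.8536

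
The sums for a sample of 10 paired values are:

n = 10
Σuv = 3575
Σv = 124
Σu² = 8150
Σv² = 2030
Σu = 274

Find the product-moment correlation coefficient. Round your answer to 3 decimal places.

0.315

r = (nΣuv − ΣuΣv) / √[(nΣu² − (Σu)²)(nΣv² − (Σv)²)]
Numerator: 10×3575 − 274×124 = 1774
Denominator: √[(81500 − 75076)(20300 − 15376)] = √[6424 × 4924] = 5624.2134
r = 1774 / 5624.2134 ≈ 0.315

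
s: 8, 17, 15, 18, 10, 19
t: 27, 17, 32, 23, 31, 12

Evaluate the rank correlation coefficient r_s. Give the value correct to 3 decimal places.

-0.714

Rank s: 1, 4, 3, 5, 2, 6
Rank t: 4, 2, 6, 3, 5, 1
d = rank(s) − rank(t): -3, 2, -3, 2, -3, 5; Σd² = 60
ρ = 1 − 6Σd² / [n(n²−1)] = 1 − 6×60 / (6×35) = 1 − 360/210 ≈ -0.714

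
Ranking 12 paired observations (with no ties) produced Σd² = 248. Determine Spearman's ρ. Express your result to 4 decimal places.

ρ = 1 − 6Σd² / [n(n²−1)] = 1 − 6×248 / (12×143)
  = 1 − 1488/1716 = 1 − 0.86713 ≈ 0.1329

0.1329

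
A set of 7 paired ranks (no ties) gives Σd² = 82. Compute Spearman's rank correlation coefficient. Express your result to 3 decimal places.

ρ = 1 − 6Σd² / [n(n²−1)] = 1 − 6×82 / (7×48)
  = 1 − 492/336 = 1 − 1.4643 ≈ -0.464

-0.464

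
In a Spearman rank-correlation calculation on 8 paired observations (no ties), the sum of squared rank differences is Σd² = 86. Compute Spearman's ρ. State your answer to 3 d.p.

-0.024

ρ = 1 − 6Σd² / [n(n²−1)] = 1 − 6×86 / (8×63)
  = 1 − 516/504 = 1 − 1.0238 ≈ -0.024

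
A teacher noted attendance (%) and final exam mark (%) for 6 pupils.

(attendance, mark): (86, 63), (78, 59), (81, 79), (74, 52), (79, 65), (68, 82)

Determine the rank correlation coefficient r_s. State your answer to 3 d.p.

-0.029

Rank attendance: 6, 3, 5, 2, 4, 1
Rank mark: 3, 2, 5, 1, 4, 6
d = rank(attendance) − rank(mark): 3, 1, 0, 1, 0, -5; Σd² = 36
ρ = 1 − 6Σd² / [n(n²−1)] = 1 − 6×36 / (6×35) = 1 − 216/210 ≈ -0.029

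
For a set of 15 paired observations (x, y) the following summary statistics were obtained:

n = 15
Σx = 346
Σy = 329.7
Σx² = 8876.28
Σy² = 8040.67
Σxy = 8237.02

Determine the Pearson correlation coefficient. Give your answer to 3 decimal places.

0.750

r = (nΣxy − ΣxΣy) / √[(nΣx² − (Σx)²)(nΣy² − (Σy)²)]
Numerator: 15×8237.02 − 346×329.7 = 9479.1
Denominator: √[(133144.2 − 119716)(120610.05 − 108702.09)] = √[13428.2 × 11907.96] = 12645.2548
r = 9479.1 / 12645.2548 ≈ 0.750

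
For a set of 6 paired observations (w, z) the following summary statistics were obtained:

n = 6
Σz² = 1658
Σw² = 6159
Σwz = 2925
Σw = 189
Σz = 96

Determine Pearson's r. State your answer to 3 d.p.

-0.625

r = (nΣwz − ΣwΣz) / √[(nΣw² − (Σw)²)(nΣz² − (Σz)²)]
Numerator: 6×2925 − 189×96 = -594
Denominator: √[(36954 − 35721)(9948 − 9216)] = √[1233 × 732] = 950.0295
r = -594 / 950.0295 ≈ -0.625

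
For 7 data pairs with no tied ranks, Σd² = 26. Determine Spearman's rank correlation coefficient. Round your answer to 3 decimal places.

0.536

ρ = 1 − 6Σd² / [n(n²−1)] = 1 − 6×26 / (7×48)
  = 1 − 156/336 = 1 − 0.4643 ≈ 0.536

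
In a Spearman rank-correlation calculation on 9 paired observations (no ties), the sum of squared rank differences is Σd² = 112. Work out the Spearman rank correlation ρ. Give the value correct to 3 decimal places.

ρ = 1 − 6Σd² / [n(n²−1)] = 1 − 6×112 / (9×80)
  = 1 − 672/720 = 1 − 0.9333 ≈ 0.067

0.067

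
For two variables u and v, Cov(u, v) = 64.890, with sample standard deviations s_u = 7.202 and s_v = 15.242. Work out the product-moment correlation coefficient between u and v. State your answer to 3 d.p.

r = Cov(u,v) / (s_u · s_v) = 64.890 / (7.202 × 15.242)
  = 64.890 / 109.7729 ≈ 0.591

0.591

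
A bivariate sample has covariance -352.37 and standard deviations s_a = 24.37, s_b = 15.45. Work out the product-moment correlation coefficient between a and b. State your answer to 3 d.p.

-0.936

r = Cov(a,b) / (s_a · s_b) = -352.37 / (24.37 × 15.45)
  = -352.37 / 376.5165 ≈ -0.936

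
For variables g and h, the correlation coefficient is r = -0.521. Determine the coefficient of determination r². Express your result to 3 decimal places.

0.271

r² = (-0.521)² = 0.271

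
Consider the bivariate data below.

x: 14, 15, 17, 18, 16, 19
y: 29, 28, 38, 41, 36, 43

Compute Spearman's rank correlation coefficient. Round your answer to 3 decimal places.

0.943

Rank x: 1, 2, 4, 5, 3, 6
Rank y: 2, 1, 4, 5, 3, 6
d = rank(x) − rank(y): -1, 1, 0, 0, 0, 0; Σd² = 2
ρ = 1 − 6Σd² / [n(n²−1)] = 1 − 6×2 / (6×35) = 1 − 12/210 ≈ 0.943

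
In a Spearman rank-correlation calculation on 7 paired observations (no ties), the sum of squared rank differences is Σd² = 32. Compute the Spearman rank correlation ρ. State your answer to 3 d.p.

0.429

ρ = 1 − 6Σd² / [n(n²−1)] = 1 − 6×32 / (7×48)
  = 1 − 192/336 = 1 − 0.5714 ≈ 0.429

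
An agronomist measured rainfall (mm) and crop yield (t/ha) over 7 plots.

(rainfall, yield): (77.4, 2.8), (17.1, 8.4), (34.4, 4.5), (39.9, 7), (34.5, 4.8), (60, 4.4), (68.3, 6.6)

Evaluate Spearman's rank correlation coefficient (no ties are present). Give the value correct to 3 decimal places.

Rank rainfall: 7, 1, 2, 4, 3, 5, 6
Rank yield: 1, 7, 3, 6, 4, 2, 5
d = rank(rainfall) − rank(yield): 6, -6, -1, -2, -1, 3, 1; Σd² = 88
ρ = 1 − 6Σd² / [n(n²−1)] = 1 − 6×88 / (7×48) = 1 − 528/336 ≈ -0.571

-0.571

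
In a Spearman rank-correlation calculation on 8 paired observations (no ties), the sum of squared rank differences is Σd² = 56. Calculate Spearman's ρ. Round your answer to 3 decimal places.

ρ = 1 − 6Σd² / [n(n²−1)] = 1 − 6×56 / (8×63)
  = 1 − 336/504 = 1 − 0.6667 ≈ 0.333

0.333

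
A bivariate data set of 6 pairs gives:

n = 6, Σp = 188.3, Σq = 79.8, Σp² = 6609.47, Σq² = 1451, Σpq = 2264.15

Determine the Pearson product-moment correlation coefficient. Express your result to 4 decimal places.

r = (nΣpq − ΣpΣq) / √[(nΣp² − (Σp)²)(nΣq² − (Σq)²)]
Numerator: 6×2264.15 − 188.3×79.8 = -1441.44
Denominator: √[(39656.82 − 35456.89)(8706 − 6368.04)] = √[4199.93 × 2337.96] = 3133.5712
r = -1441.44 / 3133.5712 ≈ -0.4600

-0.4600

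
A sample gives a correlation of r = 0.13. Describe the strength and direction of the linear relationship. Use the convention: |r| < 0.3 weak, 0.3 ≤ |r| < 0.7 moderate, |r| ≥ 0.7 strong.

weak positive

r = 0.13 > 0 so the relationship is positive.
|r| = 0.13, which falls in the weak range.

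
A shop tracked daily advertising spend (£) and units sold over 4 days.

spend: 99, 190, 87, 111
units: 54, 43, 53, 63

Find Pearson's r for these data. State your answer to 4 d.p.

n = 4, Σx = 487, Σy = 213, Σx² = 65791, Σy² = 11543, Σxy = 25120
nΣxy − ΣxΣy = 100480 − 103731 = -3251
nΣx² − (Σx)² = 263164 − 237169 = 25995; nΣy² − (Σy)² = 46172 − 45369 = 803
r = -3251 / √(25995 × 803) = -3251 / 4568.8056 ≈ -0.7116

-0.7116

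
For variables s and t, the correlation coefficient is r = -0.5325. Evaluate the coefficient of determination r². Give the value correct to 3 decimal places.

r² = (-0.5325)² = 0.284

0.284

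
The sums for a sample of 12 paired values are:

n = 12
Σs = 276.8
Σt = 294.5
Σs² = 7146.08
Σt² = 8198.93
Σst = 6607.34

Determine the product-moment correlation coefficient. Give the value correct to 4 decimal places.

r = (nΣst − ΣsΣt) / √[(nΣs² − (Σs)²)(nΣt² − (Σt)²)]
Numerator: 12×6607.34 − 276.8×294.5 = -2229.52
Denominator: √[(85752.96 − 76618.24)(98387.16 − 86730.25)] = √[9134.72 × 11656.91] = 10319.0411
r = -2229.52 / 10319.0411 ≈ -0.2161

-0.2161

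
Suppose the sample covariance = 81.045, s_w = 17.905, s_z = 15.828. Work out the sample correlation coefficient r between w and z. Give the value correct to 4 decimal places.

r = Cov(w,z) / (s_w · s_z) = 81.045 / (17.905 × 15.828)
  = 81.045 / 283.4003 ≈ 0.2860

0.2860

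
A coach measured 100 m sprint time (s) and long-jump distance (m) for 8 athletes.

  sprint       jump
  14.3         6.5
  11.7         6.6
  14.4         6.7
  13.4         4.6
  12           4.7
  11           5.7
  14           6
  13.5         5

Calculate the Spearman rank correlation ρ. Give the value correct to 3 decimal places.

Rank sprint: 7, 2, 8, 4, 3, 1, 6, 5
Rank jump: 6, 7, 8, 1, 2, 4, 5, 3
d = rank(sprint) − rank(jump): 1, -5, 0, 3, 1, -3, 1, 2; Σd² = 50
ρ = 1 − 6Σd² / [n(n²−1)] = 1 − 6×50 / (8×63) = 1 − 300/504 ≈ 0.405

0.405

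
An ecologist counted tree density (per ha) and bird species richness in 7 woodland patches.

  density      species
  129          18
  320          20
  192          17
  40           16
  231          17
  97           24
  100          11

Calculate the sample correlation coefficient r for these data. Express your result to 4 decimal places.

n = 7, Σx = 1109, Σy = 123, Σx² = 230275, Σy² = 2255, Σxy = 19981
nΣxy − ΣxΣy = 139867 − 136407 = 3460
nΣx² − (Σx)² = 1611925 − 1229881 = 382044; nΣy² − (Σy)² = 15785 − 15129 = 656
r = 3460 / √(382044 × 656) = 3460 / 15831.0096 ≈ 0.2186

0.2186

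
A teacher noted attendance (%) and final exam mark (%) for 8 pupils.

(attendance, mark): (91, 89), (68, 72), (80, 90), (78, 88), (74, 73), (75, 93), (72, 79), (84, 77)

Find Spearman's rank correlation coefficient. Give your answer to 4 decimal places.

0.5000

Rank attendance: 8, 1, 6, 5, 3, 4, 2, 7
Rank mark: 6, 1, 7, 5, 2, 8, 4, 3
d = rank(attendance) − rank(mark): 2, 0, -1, 0, 1, -4, -2, 4; Σd² = 42
ρ = 1 − 6Σd² / [n(n²−1)] = 1 − 6×42 / (8×63) = 1 − 252/504 ≈ 0.5000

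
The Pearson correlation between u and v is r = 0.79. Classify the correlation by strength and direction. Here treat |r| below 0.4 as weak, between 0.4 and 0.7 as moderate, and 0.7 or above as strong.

r = 0.79 > 0 so the relationship is positive.
|r| = 0.79, which falls in the strong range.

strong positive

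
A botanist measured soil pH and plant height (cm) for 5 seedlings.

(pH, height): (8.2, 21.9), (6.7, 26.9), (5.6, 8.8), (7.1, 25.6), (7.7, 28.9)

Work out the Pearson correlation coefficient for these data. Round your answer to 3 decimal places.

0.686

n = 5, Σx = 35.3, Σy = 112.1, Σx² = 253.19, Σy² = 2771.23, Σxy = 813.38
nΣxy − ΣxΣy = 4066.9 − 3957.13 = 109.77
nΣx² − (Σx)² = 1265.95 − 1246.09 = 19.86; nΣy² − (Σy)² = 13856.15 − 12566.41 = 1289.74
r = 109.77 / √(19.86 × 1289.74) = 109.77 / 160.0445 ≈ 0.686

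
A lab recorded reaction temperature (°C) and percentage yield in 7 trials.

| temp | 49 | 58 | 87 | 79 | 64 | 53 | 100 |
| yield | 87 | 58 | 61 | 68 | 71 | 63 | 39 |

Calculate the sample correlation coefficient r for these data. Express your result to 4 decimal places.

n = 7, Σx = 490, Σy = 447, Σx² = 36480, Σy² = 29809, Σxy = 30089
nΣxy − ΣxΣy = 210623 − 219030 = -8407
nΣx² − (Σx)² = 255360 − 240100 = 15260; nΣy² − (Σy)² = 208663 − 199809 = 8854
r = -8407 / √(15260 × 8854) = -8407 / 11623.7705 ≈ -0.7233

-0.7233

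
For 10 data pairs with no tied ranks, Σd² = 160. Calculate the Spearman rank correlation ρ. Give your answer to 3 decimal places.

0.030

ρ = 1 − 6Σd² / [n(n²−1)] = 1 − 6×160 / (10×99)
  = 1 − 960/990 = 1 − 0.9697 ≈ 0.030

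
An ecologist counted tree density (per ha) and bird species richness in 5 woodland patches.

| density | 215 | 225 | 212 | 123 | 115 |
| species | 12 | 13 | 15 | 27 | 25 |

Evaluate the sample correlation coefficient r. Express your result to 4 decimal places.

n = 5, Σx = 890, Σy = 92, Σx² = 170148, Σy² = 1892, Σxy = 14881
nΣxy − ΣxΣy = 74405 − 81880 = -7475
nΣx² − (Σx)² = 850740 − 792100 = 58640; nΣy² − (Σy)² = 9460 − 8464 = 996
r = -7475 / √(58640 × 996) = -7475 / 7642.3452 ≈ -0.9781

-0.9781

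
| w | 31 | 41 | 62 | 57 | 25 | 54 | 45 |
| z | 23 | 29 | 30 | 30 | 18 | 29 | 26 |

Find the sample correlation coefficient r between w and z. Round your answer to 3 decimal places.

n = 7, Σw = 315, Σz = 185, Σw² = 15301, Σz² = 5011, Σwz = 8658
nΣwz − ΣwΣz = 60606 − 58275 = 2331
nΣw² − (Σw)² = 107107 − 99225 = 7882; nΣz² − (Σz)² = 35077 − 34225 = 852
r = 2331 / √(7882 × 852) = 2331 / 2591.4212 ≈ 0.900

0.900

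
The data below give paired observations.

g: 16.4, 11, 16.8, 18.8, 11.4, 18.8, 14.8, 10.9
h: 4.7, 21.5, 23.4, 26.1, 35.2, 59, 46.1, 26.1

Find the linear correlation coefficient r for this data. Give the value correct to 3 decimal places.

0.196

n = 8, Σg = 118.9, Σh = 242.1, Σg² = 1846.89, Σh² = 9239.57, Σgh = 3674.63
nΣgh − ΣgΣh = 29397.04 − 28785.69 = 611.35
nΣg² − (Σg)² = 14775.12 − 14137.21 = 637.91; nΣh² − (Σh)² = 73916.56 − 58612.41 = 15304.15
r = 611.35 / √(637.91 × 15304.15) = 611.35 / 3124.5272 ≈ 0.196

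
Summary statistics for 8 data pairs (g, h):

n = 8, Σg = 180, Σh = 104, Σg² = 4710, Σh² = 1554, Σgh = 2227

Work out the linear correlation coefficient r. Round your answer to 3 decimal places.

-0.309

r = (nΣgh − ΣgΣh) / √[(nΣg² − (Σg)²)(nΣh² − (Σh)²)]
Numerator: 8×2227 − 180×104 = -904
Denominator: √[(37680 − 32400)(12432 − 10816)] = √[5280 × 1616] = 2921.0409
r = -904 / 2921.0409 ≈ -0.309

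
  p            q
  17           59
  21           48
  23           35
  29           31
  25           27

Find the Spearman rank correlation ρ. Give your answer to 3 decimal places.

-0.900

Rank p: 1, 2, 3, 5, 4
Rank q: 5, 4, 3, 2, 1
d = rank(p) − rank(q): -4, -2, 0, 3, 3; Σd² = 38
ρ = 1 − 6Σd² / [n(n²−1)] = 1 − 6×38 / (5×24) = 1 − 228/120 ≈ -0.900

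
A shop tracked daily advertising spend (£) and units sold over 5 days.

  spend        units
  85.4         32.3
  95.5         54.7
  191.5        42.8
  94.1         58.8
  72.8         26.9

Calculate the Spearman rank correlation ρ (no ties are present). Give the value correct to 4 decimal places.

0.6000

Rank spend: 2, 4, 5, 3, 1
Rank units: 2, 4, 3, 5, 1
d = rank(spend) − rank(units): 0, 0, 2, -2, 0; Σd² = 8
ρ = 1 − 6Σd² / [n(n²−1)] = 1 − 6×8 / (5×24) = 1 − 48/120 ≈ 0.6000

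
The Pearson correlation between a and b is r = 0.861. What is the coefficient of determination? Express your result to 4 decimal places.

0.7413

r² = (0.861)² = 0.7413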